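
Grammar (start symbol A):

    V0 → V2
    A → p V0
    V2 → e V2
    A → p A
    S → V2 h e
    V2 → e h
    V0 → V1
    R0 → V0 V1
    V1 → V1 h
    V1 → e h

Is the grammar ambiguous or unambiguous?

Witness: p e h

Derivation 1: A ⇒ p V0 ⇒ p V2 ⇒ p e h
Derivation 2: A ⇒ p V0 ⇒ p V1 ⇒ p e h

Two distinct leftmost derivations for the same string.

Ambiguous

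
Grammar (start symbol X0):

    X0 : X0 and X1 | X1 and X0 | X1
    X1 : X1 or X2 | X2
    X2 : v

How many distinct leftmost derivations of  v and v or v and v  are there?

4

Parse trees for v and v or v and v:
  [X0 [X0 [X0 [X1 [X2 v]]] and [X1 [X1 [X2 v]] or [X2 v]]] and [X1 [X2 v]]]
  [X0 [X0 [X1 [X2 v]] and [X0 [X1 [X1 [X2 v]] or [X2 v]]]] and [X1 [X2 v]]]
  [X0 [X1 [X2 v]] and [X0 [X0 [X1 [X1 [X2 v]] or [X2 v]]] and [X1 [X2 v]]]]
  [X0 [X1 [X2 v]] and [X0 [X1 [X1 [X2 v]] or [X2 v]] and [X0 [X1 [X2 v]]]]]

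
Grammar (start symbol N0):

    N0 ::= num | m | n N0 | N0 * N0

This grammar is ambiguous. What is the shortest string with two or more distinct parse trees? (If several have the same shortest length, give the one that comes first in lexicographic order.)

n m * m

length 1: no string has ≥2 trees
length 2: no string has ≥2 trees
length 3: no string has ≥2 trees
length 4: n m * m has 2 parse trees

Two derivations of n m * m:
  N0 ⇒ n N0 ⇒ n N0 * N0 ⇒ n m * N0 ⇒ n m * m
  N0 ⇒ N0 * N0 ⇒ n N0 * N0 ⇒ n m * N0 ⇒ n m * m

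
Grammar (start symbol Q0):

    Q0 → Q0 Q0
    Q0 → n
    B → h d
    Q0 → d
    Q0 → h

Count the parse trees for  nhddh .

14

Parse trees for nhddh (showing first 6 of 14):
  [Q0 [Q0 n] [Q0 [Q0 h] [Q0 [Q0 d] [Q0 [Q0 d] [Q0 h]]]]]
  [Q0 [Q0 n] [Q0 [Q0 h] [Q0 [Q0 [Q0 d] [Q0 d]] [Q0 h]]]]
  [Q0 [Q0 n] [Q0 [Q0 [Q0 h] [Q0 d]] [Q0 [Q0 d] [Q0 h]]]]
  [Q0 [Q0 n] [Q0 [Q0 [Q0 h] [Q0 [Q0 d] [Q0 d]]] [Q0 h]]]
  [Q0 [Q0 n] [Q0 [Q0 [Q0 [Q0 h] [Q0 d]] [Q0 d]] [Q0 h]]]
  [Q0 [Q0 [Q0 n] [Q0 h]] [Q0 [Q0 d] [Q0 [Q0 d] [Q0 h]]]]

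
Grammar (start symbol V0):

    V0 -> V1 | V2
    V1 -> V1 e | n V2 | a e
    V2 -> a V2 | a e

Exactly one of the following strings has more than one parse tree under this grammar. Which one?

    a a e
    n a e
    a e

a a e: 1 tree
n a e: 1 tree
a e: 2 trees

a e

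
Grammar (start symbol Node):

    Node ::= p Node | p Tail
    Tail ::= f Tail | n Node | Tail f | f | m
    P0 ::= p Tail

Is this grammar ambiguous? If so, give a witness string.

Ambiguous

Witness: p f f

Derivation 1: Node ⇒ p Tail ⇒ p f Tail ⇒ p f f
Derivation 2: Node ⇒ p Tail ⇒ p Tail f ⇒ p f f

Two distinct leftmost derivations for the same string.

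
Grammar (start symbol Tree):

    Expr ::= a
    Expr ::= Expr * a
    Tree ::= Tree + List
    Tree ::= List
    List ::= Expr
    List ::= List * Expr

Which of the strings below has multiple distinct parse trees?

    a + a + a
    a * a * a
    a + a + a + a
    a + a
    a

a + a + a: 1 tree
a * a * a: 4 trees
a + a + a + a: 1 tree
a + a: 1 tree
a: 1 tree

a * a * a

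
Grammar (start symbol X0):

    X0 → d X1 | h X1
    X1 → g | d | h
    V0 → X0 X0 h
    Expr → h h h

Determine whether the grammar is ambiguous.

Only X0, X1 are reachable from X0; ignoring the rest: Restricted to the reachable nonterminals, every rule has the form A → t or A → t B, and no two rules for the same A share a first terminal. The grammar encodes a DFA — one run per string.

Unambiguous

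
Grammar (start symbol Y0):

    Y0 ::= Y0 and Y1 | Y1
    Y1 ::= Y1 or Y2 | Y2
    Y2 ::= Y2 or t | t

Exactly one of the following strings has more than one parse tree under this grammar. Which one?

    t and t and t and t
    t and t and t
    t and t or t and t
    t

t and t or t and t

t and t and t and t: 1 tree
t and t and t: 1 tree
t and t or t and t: 2 trees
t: 1 tree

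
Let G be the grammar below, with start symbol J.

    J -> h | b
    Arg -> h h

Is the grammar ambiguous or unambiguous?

Only J is reachable from J; ignoring the rest: Restricted to the reachable nonterminals, every rule has the form A → t or A → t B, and no two rules for the same A share a first terminal. The grammar encodes a DFA — one run per string.

Unambiguous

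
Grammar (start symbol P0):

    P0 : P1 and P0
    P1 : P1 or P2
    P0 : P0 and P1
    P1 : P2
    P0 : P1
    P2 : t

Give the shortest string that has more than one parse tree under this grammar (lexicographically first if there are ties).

t and t

length 1: no string has ≥2 trees
length 3: t and t has 2 parse trees

Two derivations of t and t:
  P0 ⇒ P1 and P0 ⇒ P2 and P0 ⇒ t and P0 ⇒ t and P1 ⇒ t and P2 ⇒ t and t
  P0 ⇒ P0 and P1 ⇒ P1 and P1 ⇒ P2 and P1 ⇒ t and P1 ⇒ t and P2 ⇒ t and t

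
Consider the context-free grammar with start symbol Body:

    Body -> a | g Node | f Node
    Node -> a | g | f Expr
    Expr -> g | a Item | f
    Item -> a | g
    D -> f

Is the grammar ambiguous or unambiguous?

Only Body, Node, Expr, Item are reachable from Body; ignoring the rest: Each reachable nonterminal has at most one production per leading terminal, and all productions are right-linear; the derivation is determined token-by-token.

Unambiguous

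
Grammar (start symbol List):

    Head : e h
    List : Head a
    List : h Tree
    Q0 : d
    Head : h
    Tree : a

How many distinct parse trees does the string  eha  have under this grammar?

1

Parse trees for eha:
  [List [Head e h] a]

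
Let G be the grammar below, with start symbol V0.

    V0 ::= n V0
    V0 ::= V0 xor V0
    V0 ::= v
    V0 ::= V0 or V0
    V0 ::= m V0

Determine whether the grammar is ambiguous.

Witness: m v or v

Derivation 1: V0 ⇒ V0 or V0 ⇒ m V0 or V0 ⇒ m v or V0 ⇒ m v or v
Derivation 2: V0 ⇒ m V0 ⇒ m V0 or V0 ⇒ m v or V0 ⇒ m v or v

Two distinct leftmost derivations for the same string.

Ambiguous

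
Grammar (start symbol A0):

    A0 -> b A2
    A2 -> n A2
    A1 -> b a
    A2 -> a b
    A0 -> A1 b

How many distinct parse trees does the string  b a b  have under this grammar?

2

Parse trees for b a b:
  [A0 b [A2 a b]]
  [A0 [A1 b a] b]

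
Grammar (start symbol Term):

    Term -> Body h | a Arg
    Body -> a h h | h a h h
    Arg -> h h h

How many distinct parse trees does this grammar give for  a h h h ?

2

Parse trees for a h h h:
  [Term [Body a h h] h]
  [Term a [Arg h h h]]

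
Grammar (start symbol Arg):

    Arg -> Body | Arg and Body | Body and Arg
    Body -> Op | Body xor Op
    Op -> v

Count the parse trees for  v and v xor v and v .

Parse trees for v and v xor v and v:
  [Arg [Arg [Arg [Body [Op v]]] and [Body [Body [Op v]] xor [Op v]]] and [Body [Op v]]]
  [Arg [Arg [Body [Op v]] and [Arg [Body [Body [Op v]] xor [Op v]]]] and [Body [Op v]]]
  [Arg [Body [Op v]] and [Arg [Arg [Body [Body [Op v]] xor [Op v]]] and [Body [Op v]]]]
  [Arg [Body [Op v]] and [Arg [Body [Body [Op v]] xor [Op v]] and [Arg [Body [Op v]]]]]

4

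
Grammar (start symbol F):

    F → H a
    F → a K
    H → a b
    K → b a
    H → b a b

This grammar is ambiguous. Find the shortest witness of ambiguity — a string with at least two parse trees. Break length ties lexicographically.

length 3: a b a has 2 parse trees

Two derivations of a b a:
  F ⇒ H a ⇒ a b a
  F ⇒ a K ⇒ a b a

a b a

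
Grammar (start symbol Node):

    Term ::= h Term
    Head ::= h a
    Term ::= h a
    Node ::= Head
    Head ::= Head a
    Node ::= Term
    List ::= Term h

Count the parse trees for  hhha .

Parse trees for hhha:
  [Node [Term h [Term h [Term h a]]]]

1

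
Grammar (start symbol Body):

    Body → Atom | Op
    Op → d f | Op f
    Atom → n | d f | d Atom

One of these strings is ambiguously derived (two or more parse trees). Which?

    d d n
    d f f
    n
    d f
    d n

d d n: 1 tree
d f f: 1 tree
n: 1 tree
d f: 2 trees
d n: 1 tree

d f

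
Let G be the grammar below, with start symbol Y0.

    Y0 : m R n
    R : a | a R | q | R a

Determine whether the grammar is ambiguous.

Witness: m a a n

Derivation 1: Y0 ⇒ m R n ⇒ m a R n ⇒ m a a n
Derivation 2: Y0 ⇒ m R n ⇒ m R a n ⇒ m a a n

Two distinct leftmost derivations for the same string.

Ambiguous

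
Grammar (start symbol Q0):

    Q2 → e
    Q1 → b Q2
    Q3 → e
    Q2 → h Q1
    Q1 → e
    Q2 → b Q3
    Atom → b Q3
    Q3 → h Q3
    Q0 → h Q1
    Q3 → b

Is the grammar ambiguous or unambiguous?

Only Q0, Q1, Q2, Q3 are reachable from Q0; ignoring the rest: Each reachable nonterminal has at most one production per leading terminal, and all productions are right-linear; the derivation is determined token-by-token.

Unambiguous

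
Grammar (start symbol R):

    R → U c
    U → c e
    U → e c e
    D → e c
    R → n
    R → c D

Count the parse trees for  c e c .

Parse trees for c e c:
  [R [U c e] c]
  [R c [D e c]]

2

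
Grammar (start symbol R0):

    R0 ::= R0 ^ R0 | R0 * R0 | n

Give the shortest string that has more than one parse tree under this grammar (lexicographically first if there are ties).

length 1: no string has ≥2 trees
length 3: no string has ≥2 trees
length 5: n * n * n has 2 parse trees

Two derivations of n * n * n:
  R0 ⇒ R0 * R0 ⇒ R0 * R0 * R0 ⇒ n * R0 * R0 ⇒ n * n * R0 ⇒ n * n * n
  R0 ⇒ R0 * R0 ⇒ n * R0 ⇒ n * R0 * R0 ⇒ n * n * R0 ⇒ n * n * n

n * n * n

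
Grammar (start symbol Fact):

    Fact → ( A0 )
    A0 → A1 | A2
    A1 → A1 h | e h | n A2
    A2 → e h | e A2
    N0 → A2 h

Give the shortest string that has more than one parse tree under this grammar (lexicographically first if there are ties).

( e h )

length 4: ( e h ) has 2 parse trees

Two derivations of ( e h ):
  Fact ⇒ ( A0 ) ⇒ ( A1 ) ⇒ ( e h )
  Fact ⇒ ( A0 ) ⇒ ( A2 ) ⇒ ( e h )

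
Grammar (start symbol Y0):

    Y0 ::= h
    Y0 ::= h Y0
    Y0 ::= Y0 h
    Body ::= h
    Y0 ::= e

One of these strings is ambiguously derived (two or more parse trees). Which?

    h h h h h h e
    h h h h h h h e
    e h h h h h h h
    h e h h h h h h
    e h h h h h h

h e h h h h h h

h h h h h h e: 1 tree
h h h h h h h e: 1 tree
e h h h h h h h: 1 tree
h e h h h h h h: 7 trees
e h h h h h h: 1 tree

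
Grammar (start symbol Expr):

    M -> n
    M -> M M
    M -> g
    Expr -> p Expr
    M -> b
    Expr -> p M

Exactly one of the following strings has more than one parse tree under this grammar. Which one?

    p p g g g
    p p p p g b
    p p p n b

p p g g g

p p g g g: 2 trees
p p p p g b: 1 tree
p p p n b: 1 tree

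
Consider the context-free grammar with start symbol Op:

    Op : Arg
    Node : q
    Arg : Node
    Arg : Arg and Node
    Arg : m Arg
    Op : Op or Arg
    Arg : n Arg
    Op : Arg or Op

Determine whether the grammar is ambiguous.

Witness: q or q

Derivation 1: Op ⇒ Op or Arg ⇒ Arg or Arg ⇒ Node or Arg ⇒ q or Arg ⇒ q or Node ⇒ q or q
Derivation 2: Op ⇒ Arg or Op ⇒ Node or Op ⇒ q or Op ⇒ q or Arg ⇒ q or Node ⇒ q or q

Two distinct leftmost derivations for the same string.

Ambiguous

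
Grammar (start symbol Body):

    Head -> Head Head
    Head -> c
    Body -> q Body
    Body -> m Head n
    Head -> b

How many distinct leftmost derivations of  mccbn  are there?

2

Parse trees for mccbn:
  [Body m [Head [Head c] [Head [Head c] [Head b]]] n]
  [Body m [Head [Head [Head c] [Head c]] [Head b]] n]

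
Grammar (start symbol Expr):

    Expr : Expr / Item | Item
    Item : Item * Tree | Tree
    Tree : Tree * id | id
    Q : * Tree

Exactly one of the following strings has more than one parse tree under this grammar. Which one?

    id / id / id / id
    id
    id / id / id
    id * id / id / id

id * id / id / id

id / id / id / id: 1 tree
id: 1 tree
id / id / id: 1 tree
id * id / id / id: 2 trees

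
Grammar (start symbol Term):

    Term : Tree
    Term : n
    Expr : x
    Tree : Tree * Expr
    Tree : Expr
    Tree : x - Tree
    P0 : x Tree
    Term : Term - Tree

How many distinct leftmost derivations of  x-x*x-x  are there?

3

Parse trees for x-x*x-x:
  [Term [Term [Tree [Tree x - [Tree [Expr x]]] * [Expr x]]] - [Tree [Expr x]]]
  [Term [Term [Tree x - [Tree [Tree [Expr x]] * [Expr x]]]] - [Tree [Expr x]]]
  [Term [Term [Term [Tree [Expr x]]] - [Tree [Tree [Expr x]] * [Expr x]]] - [Tree [Expr x]]]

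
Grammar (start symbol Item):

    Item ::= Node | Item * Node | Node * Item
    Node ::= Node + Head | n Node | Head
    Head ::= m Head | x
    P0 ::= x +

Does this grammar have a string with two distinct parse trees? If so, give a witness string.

Ambiguous

Witness: x * x

Derivation 1: Item ⇒ Item * Node ⇒ Node * Node ⇒ Head * Node ⇒ x * Node ⇒ x * Head ⇒ x * x
Derivation 2: Item ⇒ Node * Item ⇒ Head * Item ⇒ x * Item ⇒ x * Node ⇒ x * Head ⇒ x * x

Two distinct leftmost derivations for the same string.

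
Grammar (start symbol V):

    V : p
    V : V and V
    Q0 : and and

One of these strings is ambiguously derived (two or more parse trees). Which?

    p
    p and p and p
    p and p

p and p and p

p: 1 tree
p and p and p: 2 trees
p and p: 1 tree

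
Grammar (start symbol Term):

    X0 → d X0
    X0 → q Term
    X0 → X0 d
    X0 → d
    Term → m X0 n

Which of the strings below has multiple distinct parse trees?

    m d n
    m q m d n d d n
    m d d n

m d d n

m d n: 1 tree
m q m d n d d n: 1 tree
m d d n: 2 trees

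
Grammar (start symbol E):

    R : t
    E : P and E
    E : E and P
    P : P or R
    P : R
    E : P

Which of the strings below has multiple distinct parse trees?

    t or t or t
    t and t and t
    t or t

t or t or t: 1 tree
t and t and t: 4 trees
t or t: 1 tree

t and t and t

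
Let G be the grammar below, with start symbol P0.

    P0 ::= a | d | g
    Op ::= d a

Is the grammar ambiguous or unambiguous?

Only P0 is reachable from P0; ignoring the rest: The reachable rules are right-linear with at most one rule per (nonterminal, next-terminal) pair. Each input token forces the next rule, so parsing is deterministic.

Unambiguous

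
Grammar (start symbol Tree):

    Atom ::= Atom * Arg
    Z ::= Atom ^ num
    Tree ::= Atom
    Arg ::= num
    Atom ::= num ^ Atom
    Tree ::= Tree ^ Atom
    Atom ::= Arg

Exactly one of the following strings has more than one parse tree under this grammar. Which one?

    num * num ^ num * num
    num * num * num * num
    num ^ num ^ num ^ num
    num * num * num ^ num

num ^ num ^ num ^ num

num * num ^ num * num: 1 tree
num * num * num * num: 1 tree
num ^ num ^ num ^ num: 8 trees
num * num * num ^ num: 1 tree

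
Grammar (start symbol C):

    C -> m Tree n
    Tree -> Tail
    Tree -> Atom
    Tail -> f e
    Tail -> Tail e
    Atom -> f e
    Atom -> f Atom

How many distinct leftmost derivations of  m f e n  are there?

Parse trees for m f e n:
  [C m [Tree [Tail f e]] n]
  [C m [Tree [Atom f e]] n]

2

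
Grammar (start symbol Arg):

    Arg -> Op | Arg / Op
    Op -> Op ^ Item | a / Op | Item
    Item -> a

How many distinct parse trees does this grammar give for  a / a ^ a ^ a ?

Parse trees for a / a ^ a ^ a:
  [Arg [Op [Op [Op a / [Op [Item a]]] ^ [Item a]] ^ [Item a]]]
  [Arg [Op [Op a / [Op [Op [Item a]] ^ [Item a]]] ^ [Item a]]]
  [Arg [Op a / [Op [Op [Op [Item a]] ^ [Item a]] ^ [Item a]]]]
  [Arg [Arg [Op [Item a]]] / [Op [Op [Op [Item a]] ^ [Item a]] ^ [Item a]]]

4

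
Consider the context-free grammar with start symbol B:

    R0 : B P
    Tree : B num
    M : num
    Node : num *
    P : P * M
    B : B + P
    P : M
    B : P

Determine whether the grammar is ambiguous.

Unambiguous

(Node, R0, Tree are unreachable from B, so their rules don't affect L(B).) B → B + P | P  ;  P → P * M | M  — a left-associative chain with M at the bottom. Each string factors uniquely by precedence.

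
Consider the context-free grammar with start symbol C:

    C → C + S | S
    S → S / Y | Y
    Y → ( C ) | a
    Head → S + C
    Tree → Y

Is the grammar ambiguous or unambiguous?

(Head, Tree are unreachable from C, so their rules don't affect L(C).) This is a standard precedence ladder (C over S over Y), with each level left-recursive on its own operator ('+' at C, '/' at S). That structure is LR(1), hence unambiguous.

Unambiguous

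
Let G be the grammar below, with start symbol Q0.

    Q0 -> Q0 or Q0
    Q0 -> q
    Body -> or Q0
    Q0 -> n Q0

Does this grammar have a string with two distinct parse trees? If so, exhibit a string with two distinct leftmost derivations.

Ambiguous

Witness: n q or q

Derivation 1: Q0 ⇒ Q0 or Q0 ⇒ n Q0 or Q0 ⇒ n q or Q0 ⇒ n q or q
Derivation 2: Q0 ⇒ n Q0 ⇒ n Q0 or Q0 ⇒ n q or Q0 ⇒ n q or q

Two distinct leftmost derivations for the same string.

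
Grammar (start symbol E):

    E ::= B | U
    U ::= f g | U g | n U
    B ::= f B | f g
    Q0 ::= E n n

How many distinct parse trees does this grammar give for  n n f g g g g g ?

Parse trees for n n f g g g g g (showing first 6 of 15):
  [E [U [U [U [U [U n [U n [U f g]]] g] g] g] g]]
  [E [U [U [U [U n [U [U n [U f g]] g]] g] g] g]]
  [E [U [U [U [U n [U n [U [U f g] g]]] g] g] g]]
  [E [U [U [U n [U [U [U n [U f g]] g] g]] g] g]]
  [E [U [U [U n [U [U n [U [U f g] g]] g]] g] g]]
  [E [U [U [U n [U n [U [U [U f g] g] g]]] g] g]]

15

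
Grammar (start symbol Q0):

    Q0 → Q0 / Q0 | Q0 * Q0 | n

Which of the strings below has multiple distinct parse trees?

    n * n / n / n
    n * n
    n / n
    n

n * n / n / n

n * n / n / n: 5 trees
n * n: 1 tree
n / n: 1 tree
n: 1 tree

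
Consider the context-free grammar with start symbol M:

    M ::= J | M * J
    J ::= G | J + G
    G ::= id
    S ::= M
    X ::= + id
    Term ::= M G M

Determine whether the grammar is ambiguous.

Unambiguous

(S, X, Term are unreachable from M, so their rules don't affect L(M).) The grammar is stratified — M handles '*' (left-recursive), J handles '+', G atoms. Each operator has a fixed associativity and precedence level, so every string has one parse.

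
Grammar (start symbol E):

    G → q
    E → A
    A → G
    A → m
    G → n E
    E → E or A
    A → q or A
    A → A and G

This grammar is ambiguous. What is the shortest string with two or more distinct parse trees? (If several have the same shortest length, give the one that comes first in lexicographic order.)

q or m

length 1: no string has ≥2 trees
length 2: no string has ≥2 trees
length 3: q or m has 2 parse trees

Two derivations of q or m:
  E ⇒ A ⇒ q or A ⇒ q or m
  E ⇒ E or A ⇒ A or A ⇒ G or A ⇒ q or A ⇒ q or m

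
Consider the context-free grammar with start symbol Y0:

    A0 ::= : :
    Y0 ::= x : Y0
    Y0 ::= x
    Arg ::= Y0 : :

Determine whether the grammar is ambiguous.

Only Y0 is reachable from Y0; ignoring the rest: Right-recursive list with a separator: after each atom, whether the separator follows determines the rule. One parse per string.

Unambiguous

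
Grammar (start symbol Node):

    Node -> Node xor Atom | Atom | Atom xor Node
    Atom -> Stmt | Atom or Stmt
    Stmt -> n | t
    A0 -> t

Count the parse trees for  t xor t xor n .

Parse trees for t xor t xor n:
  [Node [Node [Node [Atom [Stmt t]]] xor [Atom [Stmt t]]] xor [Atom [Stmt n]]]
  [Node [Node [Atom [Stmt t]] xor [Node [Atom [Stmt t]]]] xor [Atom [Stmt n]]]
  [Node [Atom [Stmt t]] xor [Node [Node [Atom [Stmt t]]] xor [Atom [Stmt n]]]]
  [Node [Atom [Stmt t]] xor [Node [Atom [Stmt t]] xor [Node [Atom [Stmt n]]]]]

4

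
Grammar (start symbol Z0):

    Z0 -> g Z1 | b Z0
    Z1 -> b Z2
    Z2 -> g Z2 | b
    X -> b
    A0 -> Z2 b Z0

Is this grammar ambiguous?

Only Z0, Z1, Z2 are reachable from Z0; ignoring the rest: The reachable rules are right-linear with at most one rule per (nonterminal, next-terminal) pair. Each input token forces the next rule, so parsing is deterministic.

Unambiguous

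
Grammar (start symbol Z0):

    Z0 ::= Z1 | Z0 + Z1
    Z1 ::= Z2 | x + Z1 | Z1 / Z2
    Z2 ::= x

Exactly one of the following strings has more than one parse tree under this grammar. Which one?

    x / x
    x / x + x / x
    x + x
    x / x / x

x + x

x / x: 1 tree
x / x + x / x: 1 tree
x + x: 2 trees
x / x / x: 1 tree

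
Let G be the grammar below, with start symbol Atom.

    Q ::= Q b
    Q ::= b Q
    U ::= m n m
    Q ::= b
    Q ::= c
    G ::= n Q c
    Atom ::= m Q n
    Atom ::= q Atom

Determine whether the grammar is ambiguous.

Ambiguous

Witness: m b b n

Derivation 1: Atom ⇒ m Q n ⇒ m Q b n ⇒ m b b n
Derivation 2: Atom ⇒ m Q n ⇒ m b Q n ⇒ m b b n

Two distinct leftmost derivations for the same string.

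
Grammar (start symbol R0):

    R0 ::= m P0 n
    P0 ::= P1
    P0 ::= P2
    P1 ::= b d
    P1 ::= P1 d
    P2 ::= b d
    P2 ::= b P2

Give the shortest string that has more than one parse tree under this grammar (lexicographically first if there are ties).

m b d n

length 4: m b d n has 2 parse trees

Two derivations of m b d n:
  R0 ⇒ m P0 n ⇒ m P1 n ⇒ m b d n
  R0 ⇒ m P0 n ⇒ m P2 n ⇒ m b d n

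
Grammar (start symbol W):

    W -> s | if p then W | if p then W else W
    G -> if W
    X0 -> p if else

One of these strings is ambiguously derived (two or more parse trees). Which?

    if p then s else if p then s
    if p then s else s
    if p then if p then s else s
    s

if p then if p then s else s

if p then s else if p then s: 1 tree
if p then s else s: 1 tree
if p then if p then s else s: 2 trees
s: 1 tree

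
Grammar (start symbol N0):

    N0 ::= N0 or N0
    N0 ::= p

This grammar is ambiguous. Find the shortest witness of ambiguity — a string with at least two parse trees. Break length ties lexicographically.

p or p or p

length 1: no string has ≥2 trees
length 3: no string has ≥2 trees
length 5: p or p or p has 2 parse trees

Two derivations of p or p or p:
  N0 ⇒ N0 or N0 ⇒ N0 or N0 or N0 ⇒ p or N0 or N0 ⇒ p or p or N0 ⇒ p or p or p
  N0 ⇒ N0 or N0 ⇒ p or N0 ⇒ p or N0 or N0 ⇒ p or p or N0 ⇒ p or p or p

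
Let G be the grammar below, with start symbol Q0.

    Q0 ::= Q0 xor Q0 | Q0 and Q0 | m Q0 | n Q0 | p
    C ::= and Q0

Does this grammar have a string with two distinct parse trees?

Ambiguous

Witness: m p and p

Derivation 1: Q0 ⇒ Q0 and Q0 ⇒ m Q0 and Q0 ⇒ m p and Q0 ⇒ m p and p
Derivation 2: Q0 ⇒ m Q0 ⇒ m Q0 and Q0 ⇒ m p and Q0 ⇒ m p and p

Two distinct leftmost derivations for the same string.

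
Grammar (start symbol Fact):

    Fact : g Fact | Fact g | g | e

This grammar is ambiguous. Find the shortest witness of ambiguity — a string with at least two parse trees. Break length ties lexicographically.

length 1: no string has ≥2 trees
length 2: g g has 2 parse trees

Two derivations of g g:
  Fact ⇒ g Fact ⇒ g g
  Fact ⇒ Fact g ⇒ g g

g g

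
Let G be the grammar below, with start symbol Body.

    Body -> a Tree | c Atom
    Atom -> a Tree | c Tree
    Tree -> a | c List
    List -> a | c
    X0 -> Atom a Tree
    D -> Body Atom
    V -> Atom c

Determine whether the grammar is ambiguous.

Only Body, Atom, Tree, List are reachable from Body; ignoring the rest: The reachable rules are right-linear with at most one rule per (nonterminal, next-terminal) pair. Each input token forces the next rule, so parsing is deterministic.

Unambiguous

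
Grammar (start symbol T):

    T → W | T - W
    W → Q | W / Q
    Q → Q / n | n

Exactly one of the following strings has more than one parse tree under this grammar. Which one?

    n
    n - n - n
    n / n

n / n

n: 1 tree
n - n - n: 1 tree
n / n: 2 trees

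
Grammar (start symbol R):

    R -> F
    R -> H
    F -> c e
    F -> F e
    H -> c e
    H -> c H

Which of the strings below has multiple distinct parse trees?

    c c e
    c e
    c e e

c c e: 1 tree
c e: 2 trees
c e e: 1 tree

c e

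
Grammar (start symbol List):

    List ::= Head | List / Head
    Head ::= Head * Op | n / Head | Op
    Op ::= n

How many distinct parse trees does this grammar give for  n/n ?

Parse trees for n/n:
  [List [Head n / [Head [Op n]]]]
  [List [List [Head [Op n]]] / [Head [Op n]]]

2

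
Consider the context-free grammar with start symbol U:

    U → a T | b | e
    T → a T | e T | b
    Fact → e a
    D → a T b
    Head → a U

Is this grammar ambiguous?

Unambiguous

(Fact, D, Head are unreachable from U, so their rules don't affect L(U).) Each reachable nonterminal has at most one production per leading terminal, and all productions are right-linear; the derivation is determined token-by-token.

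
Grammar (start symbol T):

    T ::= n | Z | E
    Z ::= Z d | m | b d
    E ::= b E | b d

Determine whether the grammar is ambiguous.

Witness: b d

Derivation 1: T ⇒ Z ⇒ b d
Derivation 2: T ⇒ E ⇒ b d

Two distinct leftmost derivations for the same string.

Ambiguous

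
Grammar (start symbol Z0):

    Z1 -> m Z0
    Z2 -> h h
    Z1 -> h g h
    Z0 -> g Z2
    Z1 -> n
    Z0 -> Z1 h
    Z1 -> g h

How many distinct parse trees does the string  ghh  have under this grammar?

2

Parse trees for ghh:
  [Z0 g [Z2 h h]]
  [Z0 [Z1 g h] h]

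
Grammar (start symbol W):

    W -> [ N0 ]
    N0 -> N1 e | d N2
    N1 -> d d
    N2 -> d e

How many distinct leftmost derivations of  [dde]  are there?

2

Parse trees for [dde]:
  [W [ [N0 [N1 d d] e] ]]
  [W [ [N0 d [N2 d e]] ]]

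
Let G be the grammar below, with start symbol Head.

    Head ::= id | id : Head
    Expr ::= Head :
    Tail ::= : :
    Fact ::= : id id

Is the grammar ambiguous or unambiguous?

Unambiguous

(Expr, Tail, Fact are unreachable from Head, so their rules don't affect L(Head).) Right-recursive list with a separator: after each atom, whether the separator follows determines the rule. One parse per string.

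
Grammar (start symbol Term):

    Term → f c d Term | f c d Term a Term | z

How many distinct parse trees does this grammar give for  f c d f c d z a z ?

Parse trees for f c d f c d z a z:
  [Term f c d [Term f c d [Term z] a [Term z]]]
  [Term f c d [Term f c d [Term z]] a [Term z]]

2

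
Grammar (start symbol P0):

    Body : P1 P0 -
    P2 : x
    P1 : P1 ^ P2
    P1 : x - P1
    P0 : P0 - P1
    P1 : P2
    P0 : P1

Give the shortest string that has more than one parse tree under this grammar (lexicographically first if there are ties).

length 1: no string has ≥2 trees
length 3: x - x has 2 parse trees

Two derivations of x - x:
  P0 ⇒ P0 - P1 ⇒ P1 - P1 ⇒ P2 - P1 ⇒ x - P1 ⇒ x - P2 ⇒ x - x
  P0 ⇒ P1 ⇒ x - P1 ⇒ x - P2 ⇒ x - x

x - x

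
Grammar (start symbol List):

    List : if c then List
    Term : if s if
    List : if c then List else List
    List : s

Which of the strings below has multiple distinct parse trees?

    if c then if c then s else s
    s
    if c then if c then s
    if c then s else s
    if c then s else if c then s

if c then if c then s else s

if c then if c then s else s: 2 trees
s: 1 tree
if c then if c then s: 1 tree
if c then s else s: 1 tree
if c then s else if c then s: 1 tree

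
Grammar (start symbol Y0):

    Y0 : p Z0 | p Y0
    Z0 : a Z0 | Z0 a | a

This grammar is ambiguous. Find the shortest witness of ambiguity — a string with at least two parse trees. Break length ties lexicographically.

length 2: no string has ≥2 trees
length 3: p a a has 2 parse trees

Two derivations of p a a:
  Y0 ⇒ p Z0 ⇒ p a Z0 ⇒ p a a
  Y0 ⇒ p Z0 ⇒ p Z0 a ⇒ p a a

p a a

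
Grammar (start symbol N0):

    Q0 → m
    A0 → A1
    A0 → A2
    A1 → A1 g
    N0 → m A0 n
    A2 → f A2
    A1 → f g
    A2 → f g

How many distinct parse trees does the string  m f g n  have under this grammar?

Parse trees for m f g n:
  [N0 m [A0 [A1 f g]] n]
  [N0 m [A0 [A2 f g]] n]

2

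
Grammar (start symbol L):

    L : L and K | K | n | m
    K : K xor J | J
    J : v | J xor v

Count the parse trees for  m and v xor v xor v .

Parse trees for m and v xor v xor v:
  [L [L m] and [K [K [J v]] xor [J [J v] xor v]]]
  [L [L m] and [K [K [K [J v]] xor [J v]] xor [J v]]]
  [L [L m] and [K [K [J [J v] xor v]] xor [J v]]]
  [L [L m] and [K [J [J [J v] xor v] xor v]]]

4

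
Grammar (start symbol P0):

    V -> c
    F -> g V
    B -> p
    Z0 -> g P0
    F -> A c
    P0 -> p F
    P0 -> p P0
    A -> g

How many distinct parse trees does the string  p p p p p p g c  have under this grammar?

Parse trees for p p p p p p g c:
  [P0 p [P0 p [P0 p [P0 p [P0 p [P0 p [F g [V c]]]]]]]]
  [P0 p [P0 p [P0 p [P0 p [P0 p [P0 p [F [A g] c]]]]]]]

2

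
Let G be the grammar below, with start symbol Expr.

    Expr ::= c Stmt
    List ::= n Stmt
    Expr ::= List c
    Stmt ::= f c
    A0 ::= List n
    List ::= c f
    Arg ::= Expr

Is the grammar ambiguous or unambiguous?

Ambiguous

Witness: c f c

Derivation 1: Expr ⇒ c Stmt ⇒ c f c
Derivation 2: Expr ⇒ List c ⇒ c f c

Two distinct leftmost derivations for the same string.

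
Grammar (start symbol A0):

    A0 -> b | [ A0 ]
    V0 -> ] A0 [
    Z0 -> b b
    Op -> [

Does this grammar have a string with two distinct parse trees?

Unambiguous

(V0, Z0, Op are unreachable from A0, so their rules don't affect L(A0).) Each string is a nest of matched brackets around a single atom. An opening bracket forces the recursive rule; an atom forces the base rule.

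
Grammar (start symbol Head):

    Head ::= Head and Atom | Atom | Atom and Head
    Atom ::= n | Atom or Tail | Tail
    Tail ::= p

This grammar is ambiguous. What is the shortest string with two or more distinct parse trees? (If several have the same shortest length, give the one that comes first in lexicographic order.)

length 1: no string has ≥2 trees
length 3: n and n has 2 parse trees

Two derivations of n and n:
  Head ⇒ Head and Atom ⇒ Atom and Atom ⇒ n and Atom ⇒ n and n
  Head ⇒ Atom and Head ⇒ n and Head ⇒ n and Atom ⇒ n and n

n and n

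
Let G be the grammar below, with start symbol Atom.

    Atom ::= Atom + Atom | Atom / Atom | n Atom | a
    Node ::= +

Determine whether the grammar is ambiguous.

Ambiguous

Witness: n a + a

Derivation 1: Atom ⇒ Atom + Atom ⇒ n Atom + Atom ⇒ n a + Atom ⇒ n a + a
Derivation 2: Atom ⇒ n Atom ⇒ n Atom + Atom ⇒ n a + Atom ⇒ n a + a

Two distinct leftmost derivations for the same string.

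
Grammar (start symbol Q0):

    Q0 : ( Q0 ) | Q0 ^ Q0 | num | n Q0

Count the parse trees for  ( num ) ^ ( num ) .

Parse trees for ( num ) ^ ( num ):
  [Q0 [Q0 ( [Q0 num] )] ^ [Q0 ( [Q0 num] )]]

1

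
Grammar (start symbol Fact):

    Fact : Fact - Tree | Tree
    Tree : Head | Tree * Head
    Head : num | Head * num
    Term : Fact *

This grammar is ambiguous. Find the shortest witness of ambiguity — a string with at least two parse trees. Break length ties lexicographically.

num * num

length 1: no string has ≥2 trees
length 3: num * num has 2 parse trees

Two derivations of num * num:
  Fact ⇒ Tree ⇒ Head ⇒ Head * num ⇒ num * num
  Fact ⇒ Tree ⇒ Tree * Head ⇒ Head * Head ⇒ num * Head ⇒ num * num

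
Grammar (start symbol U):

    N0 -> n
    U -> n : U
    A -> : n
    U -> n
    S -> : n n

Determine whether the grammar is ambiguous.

Unambiguous

Only U is reachable from U; ignoring the rest: The reachable grammar is A → atom sep A | atom. Each atom is followed by either the separator (recurse) or end-of-string (stop) — no choice point.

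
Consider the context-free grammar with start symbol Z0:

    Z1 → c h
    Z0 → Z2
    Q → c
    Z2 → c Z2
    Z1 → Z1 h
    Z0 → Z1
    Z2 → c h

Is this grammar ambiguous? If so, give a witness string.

Ambiguous

Witness: c h

Derivation 1: Z0 ⇒ Z2 ⇒ c h
Derivation 2: Z0 ⇒ Z1 ⇒ c h

Two distinct leftmost derivations for the same string.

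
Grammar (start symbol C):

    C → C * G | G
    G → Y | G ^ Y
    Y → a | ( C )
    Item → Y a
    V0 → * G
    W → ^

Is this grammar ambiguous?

Unambiguous

(Item, V0, W are unreachable from C, so their rules don't affect L(C).) C → C * G | G  ;  G → G ^ Y | Y  — a left-associative chain with Y at the bottom. Each string factors uniquely by precedence.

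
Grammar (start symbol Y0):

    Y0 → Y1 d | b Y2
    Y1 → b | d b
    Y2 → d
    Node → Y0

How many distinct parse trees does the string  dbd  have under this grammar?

Parse trees for dbd:
  [Y0 [Y1 d b] d]

1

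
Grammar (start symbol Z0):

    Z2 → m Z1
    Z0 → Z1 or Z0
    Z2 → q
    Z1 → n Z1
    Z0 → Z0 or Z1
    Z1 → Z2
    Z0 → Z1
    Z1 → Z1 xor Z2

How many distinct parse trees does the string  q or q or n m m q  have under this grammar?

4

Parse trees for q or q or n m m q:
  [Z0 [Z1 [Z2 q]] or [Z0 [Z1 [Z2 q]] or [Z0 [Z1 n [Z1 [Z2 m [Z1 [Z2 m [Z1 [Z2 q]]]]]]]]]]
  [Z0 [Z1 [Z2 q]] or [Z0 [Z0 [Z1 [Z2 q]]] or [Z1 n [Z1 [Z2 m [Z1 [Z2 m [Z1 [Z2 q]]]]]]]]]
  [Z0 [Z0 [Z1 [Z2 q]] or [Z0 [Z1 [Z2 q]]]] or [Z1 n [Z1 [Z2 m [Z1 [Z2 m [Z1 [Z2 q]]]]]]]]
  [Z0 [Z0 [Z0 [Z1 [Z2 q]]] or [Z1 [Z2 q]]] or [Z1 n [Z1 [Z2 m [Z1 [Z2 m [Z1 [Z2 q]]]]]]]]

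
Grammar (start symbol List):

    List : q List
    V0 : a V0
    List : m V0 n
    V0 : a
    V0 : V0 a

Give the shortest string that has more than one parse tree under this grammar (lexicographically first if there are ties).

length 3: no string has ≥2 trees
length 4: m a a n has 2 parse trees

Two derivations of m a a n:
  List ⇒ m V0 n ⇒ m a V0 n ⇒ m a a n
  List ⇒ m V0 n ⇒ m V0 a n ⇒ m a a n

m a a n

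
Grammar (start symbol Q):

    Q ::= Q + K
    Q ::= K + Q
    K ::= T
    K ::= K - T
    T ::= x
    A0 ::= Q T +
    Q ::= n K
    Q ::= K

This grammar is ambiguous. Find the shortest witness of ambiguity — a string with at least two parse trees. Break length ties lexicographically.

x + x

length 1: no string has ≥2 trees
length 2: no string has ≥2 trees
length 3: x + x has 2 parse trees

Two derivations of x + x:
  Q ⇒ Q + K ⇒ K + K ⇒ T + K ⇒ x + K ⇒ x + T ⇒ x + x
  Q ⇒ K + Q ⇒ T + Q ⇒ x + Q ⇒ x + K ⇒ x + T ⇒ x + x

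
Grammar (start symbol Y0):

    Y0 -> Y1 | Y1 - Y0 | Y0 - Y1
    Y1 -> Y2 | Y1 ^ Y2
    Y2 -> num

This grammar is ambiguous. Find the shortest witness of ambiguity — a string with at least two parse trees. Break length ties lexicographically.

num - num

length 1: no string has ≥2 trees
length 3: num - num has 2 parse trees

Two derivations of num - num:
  Y0 ⇒ Y1 - Y0 ⇒ Y2 - Y0 ⇒ num - Y0 ⇒ num - Y1 ⇒ num - Y2 ⇒ num - num
  Y0 ⇒ Y0 - Y1 ⇒ Y1 - Y1 ⇒ Y2 - Y1 ⇒ num - Y1 ⇒ num - Y2 ⇒ num - num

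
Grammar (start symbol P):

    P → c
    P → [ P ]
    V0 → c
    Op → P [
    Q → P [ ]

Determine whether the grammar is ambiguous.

Unambiguous

(Op, Q, V0 are unreachable from P, so their rules don't affect L(P).) Each string is a nest of matched brackets around a single atom. An opening bracket forces the recursive rule; an atom forces the base rule.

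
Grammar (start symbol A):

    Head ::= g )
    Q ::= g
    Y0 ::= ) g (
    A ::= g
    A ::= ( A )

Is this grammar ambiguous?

(Q, Y0, Head are unreachable from A, so their rules don't affect L(A).) Each string is a nest of matched brackets around a single atom. An opening bracket forces the recursive rule; an atom forces the base rule.

Unambiguous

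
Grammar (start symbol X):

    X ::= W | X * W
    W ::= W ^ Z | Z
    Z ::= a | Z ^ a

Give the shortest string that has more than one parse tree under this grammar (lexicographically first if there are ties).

a ^ a

length 1: no string has ≥2 trees
length 3: a ^ a has 2 parse trees

Two derivations of a ^ a:
  X ⇒ W ⇒ W ^ Z ⇒ Z ^ Z ⇒ a ^ Z ⇒ a ^ a
  X ⇒ W ⇒ Z ⇒ Z ^ a ⇒ a ^ a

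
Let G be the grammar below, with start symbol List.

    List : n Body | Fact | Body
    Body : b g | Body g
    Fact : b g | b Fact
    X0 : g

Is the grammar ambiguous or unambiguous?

Ambiguous

Witness: b g

Derivation 1: List ⇒ Fact ⇒ b g
Derivation 2: List ⇒ Body ⇒ b g

Two distinct leftmost derivations for the same string.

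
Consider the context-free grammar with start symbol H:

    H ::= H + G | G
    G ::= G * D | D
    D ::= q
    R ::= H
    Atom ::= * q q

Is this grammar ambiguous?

Unambiguous

Only H, G, D are reachable from H; ignoring the rest: The grammar is stratified — H handles '+' (left-recursive), G handles '*', D atoms. Each operator has a fixed associativity and precedence level, so every string has one parse.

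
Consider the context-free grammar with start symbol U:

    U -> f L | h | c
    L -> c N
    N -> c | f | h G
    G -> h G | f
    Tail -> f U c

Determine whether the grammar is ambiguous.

Unambiguous

(Tail is unreachable from U, so its rules don't affect L(U).) Each reachable nonterminal has at most one production per leading terminal, and all productions are right-linear; the derivation is determined token-by-token.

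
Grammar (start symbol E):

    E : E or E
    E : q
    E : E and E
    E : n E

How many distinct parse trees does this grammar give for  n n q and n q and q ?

Parse trees for n n q and n q and q (showing first 6 of 12):
  [E [E n [E n [E q]]] and [E [E n [E q]] and [E q]]]
  [E [E n [E n [E q]]] and [E n [E [E q] and [E q]]]]
  [E [E [E n [E n [E q]]] and [E n [E q]]] and [E q]]
  [E [E n [E [E n [E q]] and [E n [E q]]]] and [E q]]
  [E [E n [E n [E [E q] and [E n [E q]]]]] and [E q]]
  [E n [E [E n [E q]] and [E [E n [E q]] and [E q]]]]

12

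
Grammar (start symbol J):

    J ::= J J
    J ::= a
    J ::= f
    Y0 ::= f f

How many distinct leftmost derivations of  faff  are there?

Parse trees for faff:
  [J [J f] [J [J a] [J [J f] [J f]]]]
  [J [J f] [J [J [J a] [J f]] [J f]]]
  [J [J [J f] [J a]] [J [J f] [J f]]]
  [J [J [J f] [J [J a] [J f]]] [J f]]
  [J [J [J [J f] [J a]] [J f]] [J f]]

5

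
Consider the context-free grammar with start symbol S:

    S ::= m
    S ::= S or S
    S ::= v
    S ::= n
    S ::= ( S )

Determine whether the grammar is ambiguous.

Witness: m or m or m

Derivation 1: S ⇒ S or S ⇒ m or S ⇒ m or S or S ⇒ m or m or S ⇒ m or m or m
Derivation 2: S ⇒ S or S ⇒ S or S or S ⇒ m or S or S ⇒ m or m or S ⇒ m or m or m

Two distinct leftmost derivations for the same string.

Ambiguous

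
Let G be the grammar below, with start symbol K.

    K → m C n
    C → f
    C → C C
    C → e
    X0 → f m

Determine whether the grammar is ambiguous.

Ambiguous

Witness: m e e e n

Derivation 1: K ⇒ m C n ⇒ m C C n ⇒ m C C C n ⇒ m e C C n ⇒ m e e C n ⇒ m e e e n
Derivation 2: K ⇒ m C n ⇒ m C C n ⇒ m e C n ⇒ m e C C n ⇒ m e e C n ⇒ m e e e n

Two distinct leftmost derivations for the same string.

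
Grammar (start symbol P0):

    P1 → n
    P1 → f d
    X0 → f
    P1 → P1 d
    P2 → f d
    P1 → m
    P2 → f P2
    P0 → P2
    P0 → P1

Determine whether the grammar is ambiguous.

Ambiguous

Witness: f d

Derivation 1: P0 ⇒ P2 ⇒ f d
Derivation 2: P0 ⇒ P1 ⇒ f d

Two distinct leftmost derivations for the same string.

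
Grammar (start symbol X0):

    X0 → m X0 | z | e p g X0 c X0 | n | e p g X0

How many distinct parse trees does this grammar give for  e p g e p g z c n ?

Parse trees for e p g e p g z c n:
  [X0 e p g [X0 e p g [X0 z]] c [X0 n]]
  [X0 e p g [X0 e p g [X0 z] c [X0 n]]]

2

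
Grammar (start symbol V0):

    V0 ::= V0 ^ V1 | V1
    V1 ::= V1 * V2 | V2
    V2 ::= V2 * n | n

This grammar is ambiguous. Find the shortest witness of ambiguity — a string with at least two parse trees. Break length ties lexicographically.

n * n

length 1: no string has ≥2 trees
length 3: n * n has 2 parse trees

Two derivations of n * n:
  V0 ⇒ V1 ⇒ V1 * V2 ⇒ V2 * V2 ⇒ n * V2 ⇒ n * n
  V0 ⇒ V1 ⇒ V2 ⇒ V2 * n ⇒ n * n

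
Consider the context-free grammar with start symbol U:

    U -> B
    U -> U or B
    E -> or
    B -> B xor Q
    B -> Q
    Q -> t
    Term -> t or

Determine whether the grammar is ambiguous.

Only U, B, Q are reachable from U; ignoring the rest: This is a standard precedence ladder (U over B over Q), with each level left-recursive on its own operator ('or' at U, 'xor' at B). That structure is LR(1), hence unambiguous.

Unambiguous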